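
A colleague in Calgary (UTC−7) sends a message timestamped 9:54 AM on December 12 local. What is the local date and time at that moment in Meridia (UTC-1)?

3:54 PM on Dec 12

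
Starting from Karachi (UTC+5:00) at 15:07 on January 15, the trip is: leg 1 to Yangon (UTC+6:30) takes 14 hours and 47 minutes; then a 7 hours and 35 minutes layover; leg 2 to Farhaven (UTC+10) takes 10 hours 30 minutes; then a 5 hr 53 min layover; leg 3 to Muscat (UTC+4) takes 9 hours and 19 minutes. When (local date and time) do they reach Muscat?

Convert departure to UTC: 15:07 − 5:00 = 10:07 UTC on Jan 15.
Add 14 hours and 47 minutes leg 1 → 00:54 UTC (Jan 16).
Add 7 hours and 35 minutes layover in Yangon → 08:29 UTC.
Add 10 hours and 30 minutes leg 2 → 18:59 UTC.
Add 5 hours and 53 minutes layover in Farhaven → 00:52 UTC (Jan 17).
Add 9 hours 19 minutes leg 3 → 10:11 UTC.
Muscat is UTC+4:00, so local arrival = 10:11 + 4:00 = 14:11 on Jan 17.

14:11 on January 17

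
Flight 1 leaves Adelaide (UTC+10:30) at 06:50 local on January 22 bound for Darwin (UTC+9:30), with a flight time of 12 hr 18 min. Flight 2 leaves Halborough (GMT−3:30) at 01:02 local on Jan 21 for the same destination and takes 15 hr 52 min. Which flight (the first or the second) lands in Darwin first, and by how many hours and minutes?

the second, by 12 hours 14 minutes

Flight 1 in UTC: 06:50 − 10:30 = 20:20 on Jan 21.
+12 hours and 18 minutes → arrive 08:38 UTC on Jan 22.
Flight 2 in UTC: 01:02 + 3:30 = 04:32 on Jan 21.
+15 hours and 52 minutes → arrive 20:24 UTC on Jan 21.
Flight 2 lands earlier by 12 hours 14 minutes.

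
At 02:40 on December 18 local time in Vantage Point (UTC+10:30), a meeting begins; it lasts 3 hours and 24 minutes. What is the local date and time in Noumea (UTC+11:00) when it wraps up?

06:34 on December 18

Noumea is 0:30 ahead of Vantage Point.
After 3 hours 24 minutes it is 06:04 in Vantage Point.
Shift by the zone difference: 06:04 + 0:30 = 06:34 on Dec 18 in Noumea.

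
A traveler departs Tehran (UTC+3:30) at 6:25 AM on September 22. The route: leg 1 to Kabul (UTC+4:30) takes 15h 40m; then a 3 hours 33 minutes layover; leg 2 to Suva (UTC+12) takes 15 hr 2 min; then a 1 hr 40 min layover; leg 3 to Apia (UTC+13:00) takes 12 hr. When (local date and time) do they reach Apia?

Convert departure to UTC: 6:25 AM − 3:30 = 2:55 AM UTC on Sep 22.
Add 15 hours 40 minutes leg 1 → 6:35 PM UTC.
Add 3 hours 33 minutes layover in Kabul → 10:08 PM UTC.
Add 15 hours 2 minutes leg 2 → 1:10 PM UTC (Sep 23).
Add 1 hour and 40 minutes layover in Suva → 2:50 PM UTC.
Add 12 hours leg 3 → 2:50 AM UTC (Sep 24).
Apia is UTC+13:00, so local arrival = 2:50 AM + 13:00 = 3:50 PM on Sep 24.

3:50 PM on Sep 24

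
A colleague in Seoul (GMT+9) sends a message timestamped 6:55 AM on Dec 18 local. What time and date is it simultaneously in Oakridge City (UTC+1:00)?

10:55 PM on Dec 17

Oakridge City is 8:00 behind Seoul.
Shift by the zone difference: 6:55 AM − 8:00 = 10:55 PM on Dec 17 in Oakridge City.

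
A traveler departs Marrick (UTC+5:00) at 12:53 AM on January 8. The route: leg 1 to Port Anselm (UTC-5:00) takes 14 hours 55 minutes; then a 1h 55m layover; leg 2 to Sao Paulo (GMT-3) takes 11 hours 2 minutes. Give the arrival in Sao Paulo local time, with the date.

8:45 PM on Jan 8

Convert departure to UTC: 12:53 AM − 5:00 = 7:53 PM UTC on Jan 7.
Add 14 hours 55 minutes leg 1 → 10:48 AM UTC (Jan 8).
Add 1 hour 55 minutes layover in Port Anselm → 12:43 PM UTC.
Add 11 hours and 2 minutes leg 2 → 11:45 PM UTC.
Sao Paulo is UTC−3:00, so local arrival = 11:45 PM − 3:00 = 8:45 PM on Jan 8.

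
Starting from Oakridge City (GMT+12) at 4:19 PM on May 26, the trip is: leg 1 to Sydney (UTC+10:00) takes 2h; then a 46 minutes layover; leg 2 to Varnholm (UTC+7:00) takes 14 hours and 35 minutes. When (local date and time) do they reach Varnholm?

Convert departure to UTC: 4:19 PM − 12:00 = 4:19 AM UTC on May 26.
Add 2 hours leg 1 → 6:19 AM UTC.
Add 46 minutes layover in Sydney → 7:05 AM UTC.
Add 14 hours 35 minutes leg 2 → 9:40 PM UTC.
Varnholm is UTC+7:00, so local arrival = 9:40 PM + 7:00 = 4:40 AM on May 27.

4:40 AM on May 27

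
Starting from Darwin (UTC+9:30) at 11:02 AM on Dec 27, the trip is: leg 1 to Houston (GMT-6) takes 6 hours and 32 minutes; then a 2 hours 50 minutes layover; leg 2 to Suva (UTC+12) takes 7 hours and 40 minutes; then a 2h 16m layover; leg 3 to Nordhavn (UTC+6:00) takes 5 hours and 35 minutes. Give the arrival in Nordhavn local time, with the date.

Convert departure to UTC: 11:02 AM − 9:30 = 1:32 AM UTC on Dec 27.
Add 6 hours 32 minutes leg 1 → 8:04 AM UTC.
Add 2 hours and 50 minutes layover in Houston → 10:54 AM UTC.
Add 7 hours and 40 minutes leg 2 → 6:34 PM UTC.
Add 2 hours 16 minutes layover in Suva → 8:50 PM UTC.
Add 5 hours 35 minutes leg 3 → 2:25 AM UTC (Dec 28).
Nordhavn is UTC+6:00, so local arrival = 2:25 AM + 6:00 = 8:25 AM on Dec 28.

8:25 AM on December 28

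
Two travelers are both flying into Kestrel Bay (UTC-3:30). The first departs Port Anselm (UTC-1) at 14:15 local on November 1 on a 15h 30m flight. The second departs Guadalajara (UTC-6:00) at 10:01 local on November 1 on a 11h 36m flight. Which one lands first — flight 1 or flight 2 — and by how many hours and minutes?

the second, by 3 hours 8 minutes

Flight 1 in UTC: 14:15 + 1:00 = 15:15 on Nov 1.
+15 hours 30 minutes → arrive 06:45 UTC on Nov 2.
Flight 2 in UTC: 10:01 + 6:00 = 16:01 on Nov 1.
+11 hours and 36 minutes → arrive 03:37 UTC on Nov 2.
Flight 2 lands earlier by 3 hours 8 minutes.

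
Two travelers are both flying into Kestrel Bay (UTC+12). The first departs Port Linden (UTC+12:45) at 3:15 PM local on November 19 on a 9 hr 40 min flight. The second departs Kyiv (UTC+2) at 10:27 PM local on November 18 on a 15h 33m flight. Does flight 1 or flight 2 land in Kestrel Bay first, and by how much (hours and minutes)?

the second, by 10 minutes

Flight 1 in UTC: 3:15 PM − 12:45 = 2:30 AM on Nov 19.
+9 hours 40 minutes → arrive 12:10 PM UTC on Nov 19.
Flight 2 in UTC: 10:27 PM − 2:00 = 8:27 PM on Nov 18.
+15 hours 33 minutes → arrive 12:00 PM UTC on Nov 19.
Flight 2 lands earlier by 10 minutes.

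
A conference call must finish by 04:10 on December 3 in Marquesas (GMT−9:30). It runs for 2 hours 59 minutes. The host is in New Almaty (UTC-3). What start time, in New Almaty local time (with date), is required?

07:41 on Dec 3

Target end time in UTC: 04:10 + 9:30 = 13:40 on Dec 3.
Subtract 2 hours and 59 minutes → start 10:41 UTC on Dec 3.
New Almaty is UTC−3:00: 10:41 − 3:00 = 07:41 on Dec 3.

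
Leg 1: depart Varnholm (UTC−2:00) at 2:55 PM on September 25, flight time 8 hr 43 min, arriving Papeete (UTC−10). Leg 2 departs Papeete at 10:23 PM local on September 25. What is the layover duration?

Convert departure to UTC: 2:55 PM + 2:00 = 4:55 PM UTC on Sep 25.
Add 8 hours and 43 minutes flight time → 1:38 AM UTC (Sep 26).
Papeete is UTC−10:00, so local arrival = 1:38 AM − 10:00 = 3:38 PM on Sep 25.
Layover = 10:23 PM − 3:38 PM = 6 hours 45 minutes.

6 hours 45 minutes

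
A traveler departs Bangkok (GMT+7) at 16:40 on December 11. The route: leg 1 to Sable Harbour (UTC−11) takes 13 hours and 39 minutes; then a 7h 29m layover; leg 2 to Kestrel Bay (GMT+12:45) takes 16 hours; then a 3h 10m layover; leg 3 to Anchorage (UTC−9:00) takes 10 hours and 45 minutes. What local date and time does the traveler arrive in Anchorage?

03:43 on December 13

Convert departure to UTC: 16:40 − 7:00 = 09:40 UTC on Dec 11.
Add 13 hours 39 minutes leg 1 → 23:19 UTC.
Add 7 hours and 29 minutes layover in Sable Harbour → 06:48 UTC (Dec 12).
Add 16 hours leg 2 → 22:48 UTC.
Add 3 hours and 10 minutes layover in Kestrel Bay → 01:58 UTC (Dec 13).
Add 10 hours 45 minutes leg 3 → 12:43 UTC.
Anchorage is UTC−9:00, so local arrival = 12:43 − 9:00 = 03:43 on Dec 13.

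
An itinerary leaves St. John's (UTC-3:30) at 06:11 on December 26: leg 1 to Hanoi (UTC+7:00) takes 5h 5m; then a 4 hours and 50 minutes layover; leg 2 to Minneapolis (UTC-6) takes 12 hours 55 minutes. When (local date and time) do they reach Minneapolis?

02:31 on December 27

Convert departure to UTC: 06:11 + 3:30 = 09:41 UTC on Dec 26.
Add 5 hours and 5 minutes leg 1 → 14:46 UTC.
Add 4 hours 50 minutes layover in Hanoi → 19:36 UTC.
Add 12 hours and 55 minutes leg 2 → 08:31 UTC (Dec 27).
Minneapolis is UTC−6:00, so local arrival = 08:31 − 6:00 = 02:31 on Dec 27.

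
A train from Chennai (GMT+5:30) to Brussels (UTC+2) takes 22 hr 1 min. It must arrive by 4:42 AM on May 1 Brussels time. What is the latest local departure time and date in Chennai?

10:11 AM on Apr 30

Target arrival in UTC: 4:42 AM − 2:00 = 2:42 AM on May 1.
Subtract 22 hours and 1 minute → departure 4:41 AM UTC on Apr 30.
Chennai is UTC+5:30: 4:41 AM + 5:30 = 10:11 AM on Apr 30.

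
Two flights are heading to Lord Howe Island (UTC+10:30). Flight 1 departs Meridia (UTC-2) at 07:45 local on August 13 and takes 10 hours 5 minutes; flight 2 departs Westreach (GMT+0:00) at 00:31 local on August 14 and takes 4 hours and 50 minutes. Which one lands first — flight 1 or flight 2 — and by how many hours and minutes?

Flight 1 in UTC: 07:45 + 2:00 = 09:45 on Aug 13.
+10 hours 5 minutes → arrive 19:50 UTC on Aug 13.
Flight 2 departs at 00:31 UTC (Aug 14).
+4 hours 50 minutes → arrive 05:21 UTC on Aug 14.
Flight 1 lands earlier by 9 hours 31 minutes.

the first, by 9 hours 31 minutes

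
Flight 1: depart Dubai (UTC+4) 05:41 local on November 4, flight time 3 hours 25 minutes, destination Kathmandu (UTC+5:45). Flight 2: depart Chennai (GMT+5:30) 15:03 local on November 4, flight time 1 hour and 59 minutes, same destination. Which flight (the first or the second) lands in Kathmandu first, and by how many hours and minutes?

Flight 1 in UTC: 05:41 − 4:00 = 01:41 on Nov 4.
+3 hours and 25 minutes → arrive 05:06 UTC on Nov 4.
Flight 2 in UTC: 15:03 − 5:30 = 09:33 on Nov 4.
+1 hour and 59 minutes → arrive 11:32 UTC on Nov 4.
Flight 1 lands earlier by 6 hours 26 minutes.

the first, by 6 hours 26 minutes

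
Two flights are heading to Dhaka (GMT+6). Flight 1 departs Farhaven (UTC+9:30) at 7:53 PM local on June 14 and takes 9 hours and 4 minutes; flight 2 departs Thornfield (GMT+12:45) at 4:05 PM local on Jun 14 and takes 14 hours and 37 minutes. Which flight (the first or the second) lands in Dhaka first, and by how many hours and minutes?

Flight 1 in UTC: 7:53 PM − 9:30 = 10:23 AM on Jun 14.
+9 hours and 4 minutes → arrive 7:27 PM UTC on Jun 14.
Flight 2 in UTC: 4:05 PM − 12:45 = 3:20 AM on Jun 14.
+14 hours 37 minutes → arrive 5:57 PM UTC on Jun 14.
Flight 2 lands earlier by 1 hour 30 minutes.

the second, by 1 hour 30 minutes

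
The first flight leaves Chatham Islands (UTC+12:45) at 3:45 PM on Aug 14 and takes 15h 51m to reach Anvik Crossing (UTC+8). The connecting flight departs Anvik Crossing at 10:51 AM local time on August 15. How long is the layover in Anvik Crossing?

Convert departure to UTC: 3:45 PM − 12:45 = 3:00 AM UTC on Aug 14.
Add 15 hours and 51 minutes flight time → 6:51 PM UTC.
Anvik Crossing is UTC+8:00, so local arrival = 6:51 PM + 8:00 = 2:51 AM on Aug 15.
Layover = 10:51 AM − 2:51 AM = 8 hours.

8 hours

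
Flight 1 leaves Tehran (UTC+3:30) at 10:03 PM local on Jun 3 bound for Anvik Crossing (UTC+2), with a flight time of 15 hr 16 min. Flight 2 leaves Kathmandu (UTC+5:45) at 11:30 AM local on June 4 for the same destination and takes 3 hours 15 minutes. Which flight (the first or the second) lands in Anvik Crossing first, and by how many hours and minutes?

the second, by 49 minutes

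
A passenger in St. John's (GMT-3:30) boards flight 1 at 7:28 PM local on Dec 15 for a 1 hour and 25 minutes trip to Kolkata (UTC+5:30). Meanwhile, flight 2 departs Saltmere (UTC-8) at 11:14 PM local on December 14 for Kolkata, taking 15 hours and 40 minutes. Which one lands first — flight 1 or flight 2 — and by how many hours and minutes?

the second, by 1 hour 29 minutes

Flight 1 in UTC: 7:28 PM + 3:30 = 10:58 PM on Dec 15.
+1 hour 25 minutes → arrive 12:23 AM UTC on Dec 16.
Flight 2 in UTC: 11:14 PM + 8:00 = 7:14 AM on Dec 15.
+15 hours and 40 minutes → arrive 10:54 PM UTC on Dec 15.
Flight 2 lands earlier by 1 hour 29 minutes.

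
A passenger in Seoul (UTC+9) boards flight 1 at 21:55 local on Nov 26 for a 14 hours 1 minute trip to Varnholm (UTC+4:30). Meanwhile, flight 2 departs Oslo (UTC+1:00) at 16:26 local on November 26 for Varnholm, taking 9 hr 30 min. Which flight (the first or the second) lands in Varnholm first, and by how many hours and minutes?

Flight 1 in UTC: 21:55 − 9:00 = 12:55 on Nov 26.
+14 hours 1 minute → arrive 02:56 UTC on Nov 27.
Flight 2 in UTC: 16:26 − 1:00 = 15:26 on Nov 26.
+9 hours 30 minutes → arrive 00:56 UTC on Nov 27.
Flight 2 lands earlier by 2 hours.

the second, by 2 hours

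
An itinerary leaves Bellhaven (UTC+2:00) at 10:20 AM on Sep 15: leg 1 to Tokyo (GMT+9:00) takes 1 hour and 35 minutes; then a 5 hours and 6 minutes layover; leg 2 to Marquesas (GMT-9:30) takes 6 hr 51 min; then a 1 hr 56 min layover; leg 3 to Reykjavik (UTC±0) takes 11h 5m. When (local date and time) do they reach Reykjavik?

Convert departure to UTC: 10:20 AM − 2:00 = 8:20 AM UTC on Sep 15.
Add 1 hour 35 minutes leg 1 → 9:55 AM UTC.
Add 5 hours 6 minutes layover in Tokyo → 3:01 PM UTC.
Add 6 hours and 51 minutes leg 2 → 9:52 PM UTC.
Add 1 hour and 56 minutes layover in Marquesas → 11:48 PM UTC.
Add 11 hours and 5 minutes leg 3 → 10:53 AM UTC (Sep 16).
Reykjavik is UTC+0, so local arrival is the same: 10:53 AM on Sep 16.

10:53 AM on Sep 16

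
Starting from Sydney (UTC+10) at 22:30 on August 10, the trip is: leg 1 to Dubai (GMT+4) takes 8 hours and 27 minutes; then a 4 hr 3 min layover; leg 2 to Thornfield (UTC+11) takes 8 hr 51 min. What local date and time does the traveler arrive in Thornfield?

Convert departure to UTC: 22:30 − 10:00 = 12:30 UTC on Aug 10.
Add 8 hours 27 minutes leg 1 → 20:57 UTC.
Add 4 hours and 3 minutes layover in Dubai → 01:00 UTC (Aug 11).
Add 8 hours 51 minutes leg 2 → 09:51 UTC.
Thornfield is UTC+11:00, so local arrival = 09:51 + 11:00 = 20:51 on Aug 11.

20:51 on Aug 11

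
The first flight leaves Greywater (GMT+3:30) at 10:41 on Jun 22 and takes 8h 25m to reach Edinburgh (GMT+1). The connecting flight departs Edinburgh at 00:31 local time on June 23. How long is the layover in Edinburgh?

7 hours 55 minutes

Convert departure to UTC: 10:41 − 3:30 = 07:11 UTC on Jun 22.
Add 8 hours and 25 minutes flight time → 15:36 UTC.
Edinburgh is UTC+1:00, so local arrival = 15:36 + 1:00 = 16:36 on Jun 22.
Layover = 00:31 − 16:36 (+1 day) = 7 hours 55 minutes.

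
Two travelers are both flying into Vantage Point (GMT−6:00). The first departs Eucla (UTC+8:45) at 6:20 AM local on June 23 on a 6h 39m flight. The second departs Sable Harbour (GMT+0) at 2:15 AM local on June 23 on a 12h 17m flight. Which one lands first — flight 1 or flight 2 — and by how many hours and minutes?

the first, by 10 hours 18 minutes

Flight 1 in UTC: 6:20 AM − 8:45 = 9:35 PM on Jun 22.
+6 hours 39 minutes → arrive 4:14 AM UTC on Jun 23.
Flight 2 departs at 2:15 AM UTC (Jun 23).
+12 hours 17 minutes → arrive 2:32 PM UTC on Jun 23.
Flight 1 lands earlier by 10 hours 18 minutes.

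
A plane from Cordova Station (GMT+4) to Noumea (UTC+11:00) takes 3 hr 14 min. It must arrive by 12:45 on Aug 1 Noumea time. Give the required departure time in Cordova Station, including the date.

02:31 on August 1

Target arrival in UTC: 12:45 − 11:00 = 01:45 on Aug 1.
Subtract 3 hours 14 minutes → departure 22:31 UTC on Jul 31.
Cordova Station is UTC+4:00: 22:31 + 4:00 = 02:31 on Aug 1.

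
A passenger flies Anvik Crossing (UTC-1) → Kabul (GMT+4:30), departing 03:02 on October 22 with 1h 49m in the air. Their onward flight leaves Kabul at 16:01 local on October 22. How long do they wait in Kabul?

5 hours 40 minutes

Convert departure to UTC: 03:02 + 1:00 = 04:02 UTC on Oct 22.
Add 1 hour 49 minutes flight time → 05:51 UTC.
Kabul is UTC+4:30, so local arrival = 05:51 + 4:30 = 10:21 on Oct 22.
Layover = 16:01 − 10:21 = 5 hours 40 minutes.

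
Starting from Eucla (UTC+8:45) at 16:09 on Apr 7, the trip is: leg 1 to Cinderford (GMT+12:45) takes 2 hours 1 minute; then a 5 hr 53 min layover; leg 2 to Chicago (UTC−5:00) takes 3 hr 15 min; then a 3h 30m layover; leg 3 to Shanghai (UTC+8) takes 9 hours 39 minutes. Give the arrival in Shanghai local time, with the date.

15:42 on Apr 8

Convert departure to UTC: 16:09 − 8:45 = 07:24 UTC on Apr 7.
Add 2 hours 1 minute leg 1 → 09:25 UTC.
Add 5 hours and 53 minutes layover in Cinderford → 15:18 UTC.
Add 3 hours 15 minutes leg 2 → 18:33 UTC.
Add 3 hours and 30 minutes layover in Chicago → 22:03 UTC.
Add 9 hours 39 minutes leg 3 → 07:42 UTC (Apr 8).
Shanghai is UTC+8:00, so local arrival = 07:42 + 8:00 = 15:42 on Apr 8.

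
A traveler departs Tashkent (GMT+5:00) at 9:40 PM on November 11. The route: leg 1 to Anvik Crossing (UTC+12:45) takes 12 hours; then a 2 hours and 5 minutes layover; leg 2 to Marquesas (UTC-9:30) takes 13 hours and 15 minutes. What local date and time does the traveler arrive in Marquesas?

10:30 AM on November 12

Convert departure to UTC: 9:40 PM − 5:00 = 4:40 PM UTC on Nov 11.
Add 12 hours leg 1 → 4:40 AM UTC (Nov 12).
Add 2 hours 5 minutes layover in Anvik Crossing → 6:45 AM UTC.
Add 13 hours and 15 minutes leg 2 → 8:00 PM UTC.
Marquesas is UTC−9:30, so local arrival = 8:00 PM − 9:30 = 10:30 AM on Nov 12.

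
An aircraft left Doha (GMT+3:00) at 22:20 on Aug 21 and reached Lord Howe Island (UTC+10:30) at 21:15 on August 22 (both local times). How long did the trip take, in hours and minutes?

Departure in UTC: 22:20 − 3:00 = 19:20 on Aug 21.
Arrival in UTC: 21:15 − 10:30 = 10:45 on Aug 22.
Elapsed = 10:45 − 19:20 (+1 day) = 15 hours 25 minutes.

15 hours 25 minutes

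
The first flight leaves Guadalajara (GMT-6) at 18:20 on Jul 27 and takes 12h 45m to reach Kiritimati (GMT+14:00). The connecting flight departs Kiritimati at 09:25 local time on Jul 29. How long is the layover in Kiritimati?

6 hours 20 minutes

Convert departure to UTC: 18:20 + 6:00 = 00:20 UTC on Jul 28.
Add 12 hours 45 minutes flight time → 13:05 UTC.
Kiritimati is UTC+14:00, so local arrival = 13:05 + 14:00 = 03:05 on Jul 29.
Layover = 09:25 − 03:05 = 6 hours 20 minutes.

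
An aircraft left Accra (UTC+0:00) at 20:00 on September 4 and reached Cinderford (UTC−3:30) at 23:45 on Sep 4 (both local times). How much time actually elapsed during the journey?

7 hours 15 minutes

Departure is already UTC: 20:00 on Sep 4.
Arrival in UTC: 23:45 + 3:30 = 03:15 on Sep 5.
Elapsed = 03:15 − 20:00 (+1 day) = 7 hours 15 minutes.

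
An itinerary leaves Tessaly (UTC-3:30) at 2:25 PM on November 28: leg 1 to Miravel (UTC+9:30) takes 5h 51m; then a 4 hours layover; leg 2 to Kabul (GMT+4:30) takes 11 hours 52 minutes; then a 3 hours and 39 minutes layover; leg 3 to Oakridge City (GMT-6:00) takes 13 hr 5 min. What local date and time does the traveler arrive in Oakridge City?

Convert departure to UTC: 2:25 PM + 3:30 = 5:55 PM UTC on Nov 28.
Add 5 hours and 51 minutes leg 1 → 11:46 PM UTC.
Add 4 hours layover in Miravel → 3:46 AM UTC (Nov 29).
Add 11 hours 52 minutes leg 2 → 3:38 PM UTC.
Add 3 hours and 39 minutes layover in Kabul → 7:17 PM UTC.
Add 13 hours and 5 minutes leg 3 → 8:22 AM UTC (Nov 30).
Oakridge City is UTC−6:00, so local arrival = 8:22 AM − 6:00 = 2:22 AM on Nov 30.

2:22 AM on November 30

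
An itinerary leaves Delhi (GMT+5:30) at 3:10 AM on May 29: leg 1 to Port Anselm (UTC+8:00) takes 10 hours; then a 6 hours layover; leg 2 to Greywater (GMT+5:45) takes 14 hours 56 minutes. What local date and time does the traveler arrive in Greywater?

Convert departure to UTC: 3:10 AM − 5:30 = 9:40 PM UTC on May 28.
Add 10 hours leg 1 → 7:40 AM UTC (May 29).
Add 6 hours layover in Port Anselm → 1:40 PM UTC.
Add 14 hours 56 minutes leg 2 → 4:36 AM UTC (May 30).
Greywater is UTC+5:45, so local arrival = 4:36 AM + 5:45 = 10:21 AM on May 30.

10:21 AM on May 30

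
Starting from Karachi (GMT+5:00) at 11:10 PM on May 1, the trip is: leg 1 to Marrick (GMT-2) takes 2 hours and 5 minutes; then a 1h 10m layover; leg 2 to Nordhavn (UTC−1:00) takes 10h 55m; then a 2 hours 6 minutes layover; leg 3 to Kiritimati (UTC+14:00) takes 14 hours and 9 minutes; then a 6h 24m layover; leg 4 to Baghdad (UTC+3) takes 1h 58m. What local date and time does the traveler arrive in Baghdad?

Convert departure to UTC: 11:10 PM − 5:00 = 6:10 PM UTC on May 1.
Add 2 hours 5 minutes leg 1 → 8:15 PM UTC.
Add 1 hour 10 minutes layover in Marrick → 9:25 PM UTC.
Add 10 hours and 55 minutes leg 2 → 8:20 AM UTC (May 2).
Add 2 hours and 6 minutes layover in Nordhavn → 10:26 AM UTC.
Add 14 hours and 9 minutes leg 3 → 12:35 AM UTC (May 3).
Add 6 hours and 24 minutes layover in Kiritimati → 6:59 AM UTC.
Add 1 hour and 58 minutes leg 4 → 8:57 AM UTC.
Baghdad is UTC+3:00, so local arrival = 8:57 AM + 3:00 = 11:57 AM on May 3.

11:57 AM on May 3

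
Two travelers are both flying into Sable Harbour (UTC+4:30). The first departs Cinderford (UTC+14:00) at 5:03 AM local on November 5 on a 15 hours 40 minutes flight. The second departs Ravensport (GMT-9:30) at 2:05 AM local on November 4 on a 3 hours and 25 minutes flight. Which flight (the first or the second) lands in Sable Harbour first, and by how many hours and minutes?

Flight 1 in UTC: 5:03 AM − 14:00 = 3:03 PM on Nov 4.
+15 hours and 40 minutes → arrive 6:43 AM UTC on Nov 5.
Flight 2 in UTC: 2:05 AM + 9:30 = 11:35 AM on Nov 4.
+3 hours and 25 minutes → arrive 3:00 PM UTC on Nov 4.
Flight 2 lands earlier by 15 hours 43 minutes.

the second, by 15 hours 43 minutes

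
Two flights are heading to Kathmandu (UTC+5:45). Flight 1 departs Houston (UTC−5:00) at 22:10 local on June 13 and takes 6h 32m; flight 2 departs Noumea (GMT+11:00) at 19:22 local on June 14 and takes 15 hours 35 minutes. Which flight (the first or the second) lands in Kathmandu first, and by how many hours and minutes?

Flight 1 in UTC: 22:10 + 5:00 = 03:10 on Jun 14.
+6 hours and 32 minutes → arrive 09:42 UTC on Jun 14.
Flight 2 in UTC: 19:22 − 11:00 = 08:22 on Jun 14.
+15 hours and 35 minutes → arrive 23:57 UTC on Jun 14.
Flight 1 lands earlier by 14 hours 15 minutes.

the first, by 14 hours 15 minutes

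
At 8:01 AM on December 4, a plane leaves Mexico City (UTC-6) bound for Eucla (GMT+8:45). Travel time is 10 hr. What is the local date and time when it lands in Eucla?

8:46 AM on December 5

Convert departure to UTC: 8:01 AM + 6:00 = 2:01 PM UTC on Dec 4.
Add 10 hours travel time → 12:01 AM UTC (Dec 5).
Eucla is UTC+8:45, so local arrival = 12:01 AM + 8:45 = 8:46 AM on Dec 5.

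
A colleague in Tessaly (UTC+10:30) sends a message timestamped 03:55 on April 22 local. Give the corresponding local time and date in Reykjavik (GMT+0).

In UTC: 03:55 − 10:30 = 17:25 on Apr 21.
Reykjavik is UTC+0, so it is 17:25 on Apr 21.

17:25 on April 21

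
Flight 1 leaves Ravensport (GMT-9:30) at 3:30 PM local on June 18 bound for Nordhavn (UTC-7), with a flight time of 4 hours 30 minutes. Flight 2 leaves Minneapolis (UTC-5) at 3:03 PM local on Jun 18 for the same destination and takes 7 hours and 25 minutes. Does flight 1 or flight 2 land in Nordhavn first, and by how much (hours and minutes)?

the second, by 2 hours 2 minutes

Flight 1 in UTC: 3:30 PM + 9:30 = 1:00 AM on Jun 19.
+4 hours 30 minutes → arrive 5:30 AM UTC on Jun 19.
Flight 2 in UTC: 3:03 PM + 5:00 = 8:03 PM on Jun 18.
+7 hours and 25 minutes → arrive 3:28 AM UTC on Jun 19.
Flight 2 lands earlier by 2 hours 2 minutes.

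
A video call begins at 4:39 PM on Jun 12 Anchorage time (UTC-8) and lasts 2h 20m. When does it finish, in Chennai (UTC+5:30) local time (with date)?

8:29 AM on June 13

Convert start to UTC: 4:39 PM + 8:00 = 12:39 AM UTC on Jun 13.
Add 2 hours 20 minutes duration → 2:59 AM UTC.
Chennai is UTC+5:30, so local end time = 2:59 AM + 5:30 = 8:29 AM on Jun 13.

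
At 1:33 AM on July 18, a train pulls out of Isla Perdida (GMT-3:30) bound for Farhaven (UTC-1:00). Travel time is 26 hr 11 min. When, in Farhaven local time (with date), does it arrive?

6:14 AM on Jul 19

Convert departure to UTC: 1:33 AM + 3:30 = 5:03 AM UTC on Jul 18.
Add 26 hours 11 minutes travel time → 7:14 AM UTC (Jul 19).
Farhaven is UTC−1:00, so local arrival = 7:14 AM − 1:00 = 6:14 AM on Jul 19.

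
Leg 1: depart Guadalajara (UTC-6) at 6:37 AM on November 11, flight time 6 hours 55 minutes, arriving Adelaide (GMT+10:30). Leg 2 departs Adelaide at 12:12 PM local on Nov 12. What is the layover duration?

Convert departure to UTC: 6:37 AM + 6:00 = 12:37 PM UTC on Nov 11.
Add 6 hours and 55 minutes flight time → 7:32 PM UTC.
Adelaide is UTC+10:30, so local arrival = 7:32 PM + 10:30 = 6:02 AM on Nov 12.
Layover = 12:12 PM − 6:02 AM = 6 hours 10 minutes.

6 hours 10 minutes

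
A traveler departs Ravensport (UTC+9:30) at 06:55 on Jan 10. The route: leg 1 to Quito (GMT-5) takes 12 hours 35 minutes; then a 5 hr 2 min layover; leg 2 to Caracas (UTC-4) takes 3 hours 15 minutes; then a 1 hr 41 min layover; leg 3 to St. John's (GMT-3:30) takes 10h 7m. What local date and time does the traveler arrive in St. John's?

Convert departure to UTC: 06:55 − 9:30 = 21:25 UTC on Jan 9.
Add 12 hours and 35 minutes leg 1 → 10:00 UTC (Jan 10).
Add 5 hours and 2 minutes layover in Quito → 15:02 UTC.
Add 3 hours and 15 minutes leg 2 → 18:17 UTC.
Add 1 hour 41 minutes layover in Caracas → 19:58 UTC.
Add 10 hours 7 minutes leg 3 → 06:05 UTC (Jan 11).
St. John's is UTC−3:30, so local arrival = 06:05 − 3:30 = 02:35 on Jan 11.

02:35 on January 11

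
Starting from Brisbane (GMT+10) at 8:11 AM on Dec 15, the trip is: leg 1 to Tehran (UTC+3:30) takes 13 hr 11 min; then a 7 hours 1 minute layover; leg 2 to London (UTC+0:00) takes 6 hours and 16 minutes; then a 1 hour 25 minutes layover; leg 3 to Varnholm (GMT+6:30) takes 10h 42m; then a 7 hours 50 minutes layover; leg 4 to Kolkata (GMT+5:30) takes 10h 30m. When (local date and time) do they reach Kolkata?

12:36 PM on Dec 17

Convert departure to UTC: 8:11 AM − 10:00 = 10:11 PM UTC on Dec 14.
Add 13 hours and 11 minutes leg 1 → 11:22 AM UTC (Dec 15).
Add 7 hours 1 minute layover in Tehran → 6:23 PM UTC.
Add 6 hours and 16 minutes leg 2 → 12:39 AM UTC (Dec 16).
Add 1 hour and 25 minutes layover in London → 2:04 AM UTC.
Add 10 hours and 42 minutes leg 3 → 12:46 PM UTC.
Add 7 hours 50 minutes layover in Varnholm → 8:36 PM UTC.
Add 10 hours and 30 minutes leg 4 → 7:06 AM UTC (Dec 17).
Kolkata is UTC+5:30, so local arrival = 7:06 AM + 5:30 = 12:36 PM on Dec 17.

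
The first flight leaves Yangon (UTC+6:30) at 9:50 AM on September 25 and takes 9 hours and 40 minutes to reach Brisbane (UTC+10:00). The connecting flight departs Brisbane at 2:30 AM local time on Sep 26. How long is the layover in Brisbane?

Convert departure to UTC: 9:50 AM − 6:30 = 3:20 AM UTC on Sep 25.
Add 9 hours 40 minutes flight time → 1:00 PM UTC.
Brisbane is UTC+10:00, so local arrival = 1:00 PM + 10:00 = 11:00 PM on Sep 25.
Layover = 2:30 AM − 11:00 PM (+1 day) = 3 hours 30 minutes.

3 hours 30 minutes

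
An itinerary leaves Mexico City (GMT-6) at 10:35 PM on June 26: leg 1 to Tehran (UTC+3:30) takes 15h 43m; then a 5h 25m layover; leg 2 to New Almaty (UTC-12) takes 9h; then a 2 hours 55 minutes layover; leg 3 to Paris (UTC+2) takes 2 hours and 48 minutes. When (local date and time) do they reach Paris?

6:26 PM on June 28

Convert departure to UTC: 10:35 PM + 6:00 = 4:35 AM UTC on Jun 27.
Add 15 hours and 43 minutes leg 1 → 8:18 PM UTC.
Add 5 hours 25 minutes layover in Tehran → 1:43 AM UTC (Jun 28).
Add 9 hours leg 2 → 10:43 AM UTC.
Add 2 hours 55 minutes layover in New Almaty → 1:38 PM UTC.
Add 2 hours 48 minutes leg 3 → 4:26 PM UTC.
Paris is UTC+2:00, so local arrival = 4:26 PM + 2:00 = 6:26 PM on Jun 28.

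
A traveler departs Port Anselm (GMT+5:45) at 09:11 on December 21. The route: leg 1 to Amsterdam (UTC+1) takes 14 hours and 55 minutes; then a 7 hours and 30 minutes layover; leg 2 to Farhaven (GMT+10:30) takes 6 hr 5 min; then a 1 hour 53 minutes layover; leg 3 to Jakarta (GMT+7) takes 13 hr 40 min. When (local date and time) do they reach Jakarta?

06:29 on December 23

Convert departure to UTC: 09:11 − 5:45 = 03:26 UTC on Dec 21.
Add 14 hours 55 minutes leg 1 → 18:21 UTC.
Add 7 hours 30 minutes layover in Amsterdam → 01:51 UTC (Dec 22).
Add 6 hours 5 minutes leg 2 → 07:56 UTC.
Add 1 hour and 53 minutes layover in Farhaven → 09:49 UTC.
Add 13 hours and 40 minutes leg 3 → 23:29 UTC.
Jakarta is UTC+7:00, so local arrival = 23:29 + 7:00 = 06:29 on Dec 23.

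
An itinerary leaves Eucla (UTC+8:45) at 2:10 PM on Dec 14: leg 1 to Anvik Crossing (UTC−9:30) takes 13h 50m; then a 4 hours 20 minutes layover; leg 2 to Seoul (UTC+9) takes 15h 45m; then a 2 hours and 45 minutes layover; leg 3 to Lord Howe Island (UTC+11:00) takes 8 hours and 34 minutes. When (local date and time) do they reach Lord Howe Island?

Convert departure to UTC: 2:10 PM − 8:45 = 5:25 AM UTC on Dec 14.
Add 13 hours and 50 minutes leg 1 → 7:15 PM UTC.
Add 4 hours 20 minutes layover in Anvik Crossing → 11:35 PM UTC.
Add 15 hours and 45 minutes leg 2 → 3:20 PM UTC (Dec 15).
Add 2 hours 45 minutes layover in Seoul → 6:05 PM UTC.
Add 8 hours and 34 minutes leg 3 → 2:39 AM UTC (Dec 16).
Lord Howe Island is UTC+11:00, so local arrival = 2:39 AM + 11:00 = 1:39 PM on Dec 16.

1:39 PM on December 16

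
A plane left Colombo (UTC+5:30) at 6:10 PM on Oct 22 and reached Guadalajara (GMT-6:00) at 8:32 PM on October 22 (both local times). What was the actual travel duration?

13 hours 52 minutes

Guadalajara is 11:30 behind Colombo.
Clock-face elapsed time (ignoring zones) is 2 hours 22 minutes.
Actual elapsed = 2 hours 22 minutes + 11:30 = 13 hours 52 minutes.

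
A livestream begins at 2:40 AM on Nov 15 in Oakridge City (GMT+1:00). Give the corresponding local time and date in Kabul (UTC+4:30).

6:10 AM on November 15

Kabul is 3:30 ahead of Oakridge City.
Shift by the zone difference: 2:40 AM + 3:30 = 6:10 AM on Nov 15 in Kabul.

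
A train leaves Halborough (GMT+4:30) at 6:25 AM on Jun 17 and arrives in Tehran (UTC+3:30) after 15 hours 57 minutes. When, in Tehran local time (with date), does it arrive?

9:22 PM on June 17

Convert departure to UTC: 6:25 AM − 4:30 = 1:55 AM UTC on Jun 17.
Add 15 hours and 57 minutes travel time → 5:52 PM UTC.
Tehran is UTC+3:30, so local arrival = 5:52 PM + 3:30 = 9:22 PM on Jun 17.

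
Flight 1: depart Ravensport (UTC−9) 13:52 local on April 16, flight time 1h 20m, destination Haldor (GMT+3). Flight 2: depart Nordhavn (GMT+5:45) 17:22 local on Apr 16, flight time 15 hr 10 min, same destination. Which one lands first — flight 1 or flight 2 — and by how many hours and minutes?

Flight 1 in UTC: 13:52 + 9:00 = 22:52 on Apr 16.
+1 hour 20 minutes → arrive 00:12 UTC on Apr 17.
Flight 2 in UTC: 17:22 − 5:45 = 11:37 on Apr 16.
+15 hours 10 minutes → arrive 02:47 UTC on Apr 17.
Flight 1 lands earlier by 2 hours 35 minutes.

the first, by 2 hours 35 minutes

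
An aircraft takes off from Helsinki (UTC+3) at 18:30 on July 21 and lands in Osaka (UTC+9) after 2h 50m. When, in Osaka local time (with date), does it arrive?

03:20 on Jul 22

Osaka is 6:00 ahead of Helsinki.
After 2 hours and 50 minutes it is 21:20 in Helsinki.
Shift by the zone difference: 21:20 + 6:00 = 03:20 on Jul 22 in Osaka.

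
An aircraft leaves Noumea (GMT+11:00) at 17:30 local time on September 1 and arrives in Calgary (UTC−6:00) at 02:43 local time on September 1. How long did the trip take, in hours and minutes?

Departure in UTC: 17:30 − 11:00 = 06:30 on Sep 1.
Arrival in UTC: 02:43 + 6:00 = 08:43 on Sep 1.
Elapsed = 08:43 − 06:30 = 2 hours 13 minutes.

2 hours 13 minutes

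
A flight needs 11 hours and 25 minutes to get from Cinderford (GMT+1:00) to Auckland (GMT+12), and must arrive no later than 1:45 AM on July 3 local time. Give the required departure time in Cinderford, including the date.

Target arrival in UTC: 1:45 AM − 12:00 = 1:45 PM on Jul 2.
Subtract 11 hours 25 minutes → departure 2:20 AM UTC on Jul 2.
Cinderford is UTC+1:00: 2:20 AM + 1:00 = 3:20 AM on Jul 2.

3:20 AM on Jul 2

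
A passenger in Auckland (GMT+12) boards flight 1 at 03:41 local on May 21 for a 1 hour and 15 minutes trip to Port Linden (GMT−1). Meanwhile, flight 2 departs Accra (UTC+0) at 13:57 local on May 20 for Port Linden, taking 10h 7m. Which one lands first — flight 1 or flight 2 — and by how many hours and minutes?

Flight 1 in UTC: 03:41 − 12:00 = 15:41 on May 20.
+1 hour 15 minutes → arrive 16:56 UTC on May 20.
Flight 2 departs at 13:57 UTC (May 20).
+10 hours and 7 minutes → arrive 00:04 UTC on May 21.
Flight 1 lands earlier by 7 hours 8 minutes.

the first, by 7 hours 8 minutes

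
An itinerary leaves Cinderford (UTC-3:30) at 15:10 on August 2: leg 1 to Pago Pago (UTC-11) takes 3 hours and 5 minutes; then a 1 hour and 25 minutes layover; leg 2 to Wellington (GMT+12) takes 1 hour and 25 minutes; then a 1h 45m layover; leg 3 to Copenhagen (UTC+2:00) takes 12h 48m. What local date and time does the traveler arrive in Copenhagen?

17:08 on Aug 3

Convert departure to UTC: 15:10 + 3:30 = 18:40 UTC on Aug 2.
Add 3 hours 5 minutes leg 1 → 21:45 UTC.
Add 1 hour and 25 minutes layover in Pago Pago → 23:10 UTC.
Add 1 hour and 25 minutes leg 2 → 00:35 UTC (Aug 3).
Add 1 hour and 45 minutes layover in Wellington → 02:20 UTC.
Add 12 hours and 48 minutes leg 3 → 15:08 UTC.
Copenhagen is UTC+2:00, so local arrival = 15:08 + 2:00 = 17:08 on Aug 3.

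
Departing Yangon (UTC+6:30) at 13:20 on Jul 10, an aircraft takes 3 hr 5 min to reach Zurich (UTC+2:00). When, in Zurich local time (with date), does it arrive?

11:55 on July 10

Zurich is 4:30 behind Yangon.
After 3 hours 5 minutes it is 16:25 in Yangon.
Shift by the zone difference: 16:25 − 4:30 = 11:55 on Jul 10 in Zurich.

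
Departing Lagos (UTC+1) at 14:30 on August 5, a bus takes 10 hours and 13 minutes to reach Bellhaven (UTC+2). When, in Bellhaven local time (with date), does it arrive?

Convert departure to UTC: 14:30 − 1:00 = 13:30 UTC on Aug 5.
Add 10 hours 13 minutes travel time → 23:43 UTC.
Bellhaven is UTC+2:00, so local arrival = 23:43 + 2:00 = 01:43 on Aug 6.

01:43 on Aug 6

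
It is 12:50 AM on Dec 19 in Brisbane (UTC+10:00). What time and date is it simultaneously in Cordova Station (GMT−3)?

In UTC: 12:50 AM − 10:00 = 2:50 PM on Dec 18.
Cordova Station is UTC−3:00: 2:50 PM − 3:00 = 11:50 AM on Dec 18.

11:50 AM on Dec 18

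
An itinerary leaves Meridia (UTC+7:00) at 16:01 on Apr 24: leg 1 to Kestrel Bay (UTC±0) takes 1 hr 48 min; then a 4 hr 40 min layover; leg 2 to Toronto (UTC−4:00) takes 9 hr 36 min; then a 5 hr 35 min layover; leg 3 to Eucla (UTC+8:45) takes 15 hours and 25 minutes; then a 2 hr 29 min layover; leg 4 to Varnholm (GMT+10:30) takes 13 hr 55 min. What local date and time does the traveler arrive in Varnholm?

Convert departure to UTC: 16:01 − 7:00 = 09:01 UTC on Apr 24.
Add 1 hour 48 minutes leg 1 → 10:49 UTC.
Add 4 hours 40 minutes layover in Kestrel Bay → 15:29 UTC.
Add 9 hours and 36 minutes leg 2 → 01:05 UTC (Apr 25).
Add 5 hours and 35 minutes layover in Toronto → 06:40 UTC.
Add 15 hours 25 minutes leg 3 → 22:05 UTC.
Add 2 hours 29 minutes layover in Eucla → 00:34 UTC (Apr 26).
Add 13 hours and 55 minutes leg 4 → 14:29 UTC.
Varnholm is UTC+10:30, so local arrival = 14:29 + 10:30 = 00:59 on Apr 27.

00:59 on Apr 27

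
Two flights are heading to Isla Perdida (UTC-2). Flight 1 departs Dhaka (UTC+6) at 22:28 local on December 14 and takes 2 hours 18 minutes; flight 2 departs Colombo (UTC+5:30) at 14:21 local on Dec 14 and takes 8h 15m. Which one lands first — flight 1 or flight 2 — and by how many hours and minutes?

Flight 1 in UTC: 22:28 − 6:00 = 16:28 on Dec 14.
+2 hours and 18 minutes → arrive 18:46 UTC on Dec 14.
Flight 2 in UTC: 14:21 − 5:30 = 08:51 on Dec 14.
+8 hours and 15 minutes → arrive 17:06 UTC on Dec 14.
Flight 2 lands earlier by 1 hour 40 minutes.

the second, by 1 hour 40 minutes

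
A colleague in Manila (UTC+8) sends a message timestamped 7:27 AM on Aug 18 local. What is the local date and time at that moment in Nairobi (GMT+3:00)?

2:27 AM on Aug 18

In UTC: 7:27 AM − 8:00 = 11:27 PM on Aug 17.
Nairobi is UTC+3:00: 11:27 PM + 3:00 = 2:27 AM on Aug 18.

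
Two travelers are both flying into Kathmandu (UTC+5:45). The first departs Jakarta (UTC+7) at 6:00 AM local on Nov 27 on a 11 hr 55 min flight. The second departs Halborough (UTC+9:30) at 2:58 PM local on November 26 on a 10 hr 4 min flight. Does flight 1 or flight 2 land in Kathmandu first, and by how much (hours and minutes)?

Flight 1 in UTC: 6:00 AM − 7:00 = 11:00 PM on Nov 26.
+11 hours 55 minutes → arrive 10:55 AM UTC on Nov 27.
Flight 2 in UTC: 2:58 PM − 9:30 = 5:28 AM on Nov 26.
+10 hours 4 minutes → arrive 3:32 PM UTC on Nov 26.
Flight 2 lands earlier by 19 hours 23 minutes.

the second, by 19 hours 23 minutes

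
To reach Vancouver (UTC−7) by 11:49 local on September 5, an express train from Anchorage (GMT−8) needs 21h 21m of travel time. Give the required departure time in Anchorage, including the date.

13:28 on Sep 4

Target arrival in UTC: 11:49 + 7:00 = 18:49 on Sep 5.
Subtract 21 hours and 21 minutes → departure 21:28 UTC on Sep 4.
Anchorage is UTC−8:00: 21:28 − 8:00 = 13:28 on Sep 4.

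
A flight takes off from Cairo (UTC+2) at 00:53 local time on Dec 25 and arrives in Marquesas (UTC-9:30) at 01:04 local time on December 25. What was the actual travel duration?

11 hours 41 minutes

Marquesas is 11:30 behind Cairo.
Clock-face elapsed time (ignoring zones) is 11 minutes.
Actual elapsed = 11 minutes + 11:30 = 11 hours 41 minutes.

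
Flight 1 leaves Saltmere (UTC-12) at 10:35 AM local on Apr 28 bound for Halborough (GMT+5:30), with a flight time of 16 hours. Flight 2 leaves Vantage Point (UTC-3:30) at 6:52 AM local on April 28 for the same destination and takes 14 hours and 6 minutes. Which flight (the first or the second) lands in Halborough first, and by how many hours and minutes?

Flight 1 in UTC: 10:35 AM + 12:00 = 10:35 PM on Apr 28.
+16 hours → arrive 2:35 PM UTC on Apr 29.
Flight 2 in UTC: 6:52 AM + 3:30 = 10:22 AM on Apr 28.
+14 hours 6 minutes → arrive 12:28 AM UTC on Apr 29.
Flight 2 lands earlier by 14 hours 7 minutes.

the second, by 14 hours 7 minutes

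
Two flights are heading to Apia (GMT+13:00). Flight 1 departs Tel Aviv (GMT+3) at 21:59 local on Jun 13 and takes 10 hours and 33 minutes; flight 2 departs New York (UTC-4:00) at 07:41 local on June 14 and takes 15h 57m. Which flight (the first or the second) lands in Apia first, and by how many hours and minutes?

the first, by 22 hours 6 minutes

Flight 1 in UTC: 21:59 − 3:00 = 18:59 on Jun 13.
+10 hours and 33 minutes → arrive 05:32 UTC on Jun 14.
Flight 2 in UTC: 07:41 + 4:00 = 11:41 on Jun 14.
+15 hours and 57 minutes → arrive 03:38 UTC on Jun 15.
Flight 1 lands earlier by 22 hours 6 minutes.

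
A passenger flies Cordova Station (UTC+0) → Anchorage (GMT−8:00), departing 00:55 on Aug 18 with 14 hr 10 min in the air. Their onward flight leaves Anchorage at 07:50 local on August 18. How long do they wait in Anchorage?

45 minutes

Cordova Station is at UTC+0, so departure is already 00:55 UTC on Aug 18.
Add 14 hours and 10 minutes flight time → 15:05 UTC.
Anchorage is UTC−8:00, so local arrival = 15:05 − 8:00 = 07:05 on Aug 18.
Layover = 07:50 − 07:05 = 45 minutes.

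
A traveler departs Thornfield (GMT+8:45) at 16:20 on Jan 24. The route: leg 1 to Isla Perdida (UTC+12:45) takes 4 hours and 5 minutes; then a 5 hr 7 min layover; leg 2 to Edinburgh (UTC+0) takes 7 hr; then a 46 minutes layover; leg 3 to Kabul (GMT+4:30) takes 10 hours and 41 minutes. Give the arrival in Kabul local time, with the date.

Convert departure to UTC: 16:20 − 8:45 = 07:35 UTC on Jan 24.
Add 4 hours 5 minutes leg 1 → 11:40 UTC.
Add 5 hours 7 minutes layover in Isla Perdida → 16:47 UTC.
Add 7 hours leg 2 → 23:47 UTC.
Add 46 minutes layover in Edinburgh → 00:33 UTC (Jan 25).
Add 10 hours and 41 minutes leg 3 → 11:14 UTC.
Kabul is UTC+4:30, so local arrival = 11:14 + 4:30 = 15:44 on Jan 25.

15:44 on January 25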